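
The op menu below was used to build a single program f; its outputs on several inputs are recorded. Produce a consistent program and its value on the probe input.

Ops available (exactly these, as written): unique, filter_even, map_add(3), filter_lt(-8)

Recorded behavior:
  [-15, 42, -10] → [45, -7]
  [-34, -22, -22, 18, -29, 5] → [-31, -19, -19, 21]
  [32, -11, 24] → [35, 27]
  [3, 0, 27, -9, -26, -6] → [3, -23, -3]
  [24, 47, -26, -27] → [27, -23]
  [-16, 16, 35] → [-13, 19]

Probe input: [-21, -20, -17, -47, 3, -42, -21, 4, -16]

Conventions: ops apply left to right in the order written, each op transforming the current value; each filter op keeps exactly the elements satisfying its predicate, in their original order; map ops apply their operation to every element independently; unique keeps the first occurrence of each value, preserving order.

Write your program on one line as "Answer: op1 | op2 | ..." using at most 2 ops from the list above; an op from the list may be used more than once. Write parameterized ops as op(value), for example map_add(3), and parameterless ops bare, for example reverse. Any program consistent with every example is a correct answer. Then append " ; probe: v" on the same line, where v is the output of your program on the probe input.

filter_even | map_add(3) ; probe: [-17, -39, 7, -13]

Check, running the answer program on each example:
  [-15, 42, -10] -> [42, -10] -> [45, -7]
  [-34, -22, -22, 18, -29, 5] -> [-34, -22, -22, 18] -> [-31, -19, -19, 21]
  [32, -11, 24] -> [32, 24] -> [35, 27]
  [3, 0, 27, -9, -26, -6] -> [0, -26, -6] -> [3, -23, -3]
  [24, 47, -26, -27] -> [24, -26] -> [27, -23]
  [-16, 16, 35] -> [-16, 16] -> [-13, 19]
  probe: [-21, -20, -17, -47, 3, -42, -21, 4, -16] -> [-20, -42, 4, -16] -> [-17, -39, 7, -13]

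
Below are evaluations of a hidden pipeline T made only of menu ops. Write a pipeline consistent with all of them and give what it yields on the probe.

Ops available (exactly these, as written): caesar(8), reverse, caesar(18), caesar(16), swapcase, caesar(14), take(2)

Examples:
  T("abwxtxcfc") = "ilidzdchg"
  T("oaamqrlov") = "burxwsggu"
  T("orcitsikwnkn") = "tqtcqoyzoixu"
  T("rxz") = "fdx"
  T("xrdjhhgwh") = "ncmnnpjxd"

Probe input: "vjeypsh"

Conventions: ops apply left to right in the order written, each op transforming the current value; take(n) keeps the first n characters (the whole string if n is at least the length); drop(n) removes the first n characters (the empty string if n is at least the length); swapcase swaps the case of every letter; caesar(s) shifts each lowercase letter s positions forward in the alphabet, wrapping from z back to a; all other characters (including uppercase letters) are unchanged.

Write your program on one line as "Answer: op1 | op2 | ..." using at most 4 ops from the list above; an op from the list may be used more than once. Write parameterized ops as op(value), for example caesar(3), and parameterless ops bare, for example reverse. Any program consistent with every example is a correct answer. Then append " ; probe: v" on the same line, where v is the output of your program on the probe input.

reverse | caesar(18) | caesar(14) ; probe: "nyvekpb"

Check, running the answer program on each example:
  "abwxtxcfc" -> "cfcxtxwba" -> "uxuplpots" -> "ilidzdchg"
  "oaamqrlov" -> "volrqmaao" -> "ngdjiessg" -> "burxwsggu"
  "orcitsikwnkn" -> "nknwkisticro" -> "fcfocaklaujg" -> "tqtcqoyzoixu"
  "rxz" -> "zxr" -> "rpj" -> "fdx"
  "xrdjhhgwh" -> "hwghhjdrx" -> "zoyzzbvjp" -> "ncmnnpjxd"
  probe: "vjeypsh" -> "hspyejv" -> "zkhqwbn" -> "nyvekpb"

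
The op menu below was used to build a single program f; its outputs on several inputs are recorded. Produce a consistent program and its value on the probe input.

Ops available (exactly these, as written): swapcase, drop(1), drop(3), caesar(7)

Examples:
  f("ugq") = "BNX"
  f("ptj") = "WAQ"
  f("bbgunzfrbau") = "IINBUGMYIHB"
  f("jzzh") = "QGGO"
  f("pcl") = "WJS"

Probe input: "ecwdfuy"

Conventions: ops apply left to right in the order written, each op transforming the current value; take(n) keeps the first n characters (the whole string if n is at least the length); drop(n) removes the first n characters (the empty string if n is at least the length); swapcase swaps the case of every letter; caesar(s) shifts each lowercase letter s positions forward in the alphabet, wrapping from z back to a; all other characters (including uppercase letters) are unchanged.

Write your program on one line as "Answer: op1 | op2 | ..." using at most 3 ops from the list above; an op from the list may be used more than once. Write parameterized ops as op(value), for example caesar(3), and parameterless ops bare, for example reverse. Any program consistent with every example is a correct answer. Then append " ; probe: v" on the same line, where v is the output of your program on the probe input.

caesar(7) | swapcase ; probe: "LJDKMBF"

Check, running the answer program on each example:
  "ugq" -> "bnx" -> "BNX"
  "ptj" -> "waq" -> "WAQ"
  "bbgunzfrbau" -> "iinbugmyihb" -> "IINBUGMYIHB"
  "jzzh" -> "qggo" -> "QGGO"
  "pcl" -> "wjs" -> "WJS"
  probe: "ecwdfuy" -> "ljdkmbf" -> "LJDKMBF"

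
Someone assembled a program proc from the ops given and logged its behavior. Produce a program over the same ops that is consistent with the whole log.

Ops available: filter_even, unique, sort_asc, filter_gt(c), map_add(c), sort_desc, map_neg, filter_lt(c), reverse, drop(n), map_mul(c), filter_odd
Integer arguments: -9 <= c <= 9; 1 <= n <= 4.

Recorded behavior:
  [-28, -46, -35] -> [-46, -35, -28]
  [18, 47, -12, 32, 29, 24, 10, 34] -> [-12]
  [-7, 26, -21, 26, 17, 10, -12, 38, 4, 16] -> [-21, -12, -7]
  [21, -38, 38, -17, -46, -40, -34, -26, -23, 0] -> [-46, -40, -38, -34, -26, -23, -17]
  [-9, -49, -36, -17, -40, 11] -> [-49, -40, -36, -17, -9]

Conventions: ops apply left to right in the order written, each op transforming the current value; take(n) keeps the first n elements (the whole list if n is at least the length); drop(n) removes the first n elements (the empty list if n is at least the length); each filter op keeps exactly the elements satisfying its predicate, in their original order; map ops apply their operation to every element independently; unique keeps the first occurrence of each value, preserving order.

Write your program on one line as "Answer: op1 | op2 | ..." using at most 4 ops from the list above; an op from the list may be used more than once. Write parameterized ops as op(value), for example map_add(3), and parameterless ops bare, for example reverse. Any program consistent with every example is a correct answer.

unique | filter_lt(2) | filter_lt(-4) | sort_asc

Check, running the answer program on each example:
  [-28, -46, -35] -> [-28, -46, -35] -> [-28, -46, -35] -> [-28, -46, -35] -> [-46, -35, -28]
  [18, 47, -12, 32, 29, 24, 10, 34] -> [18, 47, -12, 32, 29, 24, 10, 34] -> [-12] -> [-12] -> [-12]
  [-7, 26, -21, 26, 17, 10, -12, 38, 4, 16] -> [-7, 26, -21, 17, 10, -12, 38, 4, 16] -> [-7, -21, -12] -> [-7, -21, -12] -> [-21, -12, -7]
  [21, -38, 38, -17, -46, -40, -34, -26, -23, 0] -> [21, -38, 38, -17, -46, -40, -34, -26, -23, 0] -> [-38, -17, -46, -40, -34, -26, -23, 0] -> [-38, -17, -46, -40, -34, -26, -23] -> [-46, -40, -38, -34, -26, -23, -17]
  [-9, -49, -36, -17, -40, 11] -> [-9, -49, -36, -17, -40, 11] -> [-9, -49, -36, -17, -40] -> [-9, -49, -36, -17, -40] -> [-49, -40, -36, -17, -9]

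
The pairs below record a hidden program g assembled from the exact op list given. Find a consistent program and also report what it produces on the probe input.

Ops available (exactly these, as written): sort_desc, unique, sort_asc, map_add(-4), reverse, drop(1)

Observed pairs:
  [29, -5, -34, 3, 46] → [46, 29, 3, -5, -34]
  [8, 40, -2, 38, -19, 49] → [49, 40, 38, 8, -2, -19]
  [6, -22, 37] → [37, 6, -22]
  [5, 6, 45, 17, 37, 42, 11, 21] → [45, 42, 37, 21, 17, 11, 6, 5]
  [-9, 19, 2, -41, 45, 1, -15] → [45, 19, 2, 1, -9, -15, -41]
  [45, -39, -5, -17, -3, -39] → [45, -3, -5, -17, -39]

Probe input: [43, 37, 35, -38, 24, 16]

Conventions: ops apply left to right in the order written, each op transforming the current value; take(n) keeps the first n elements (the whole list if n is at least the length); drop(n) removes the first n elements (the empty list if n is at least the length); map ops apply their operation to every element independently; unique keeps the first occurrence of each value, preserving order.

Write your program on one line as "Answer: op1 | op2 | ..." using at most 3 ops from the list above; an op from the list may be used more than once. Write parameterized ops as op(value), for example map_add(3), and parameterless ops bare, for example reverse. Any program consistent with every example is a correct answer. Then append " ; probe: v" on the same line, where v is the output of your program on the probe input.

unique | sort_desc ; probe: [43, 37, 35, 24, 16, -38]

Check, running the answer program on each example:
  [29, -5, -34, 3, 46] -> [29, -5, -34, 3, 46] -> [46, 29, 3, -5, -34]
  [8, 40, -2, 38, -19, 49] -> [8, 40, -2, 38, -19, 49] -> [49, 40, 38, 8, -2, -19]
  [6, -22, 37] -> [6, -22, 37] -> [37, 6, -22]
  [5, 6, 45, 17, 37, 42, 11, 21] -> [5, 6, 45, 17, 37, 42, 11, 21] -> [45, 42, 37, 21, 17, 11, 6, 5]
  [-9, 19, 2, -41, 45, 1, -15] -> [-9, 19, 2, -41, 45, 1, -15] -> [45, 19, 2, 1, -9, -15, -41]
  [45, -39, -5, -17, -3, -39] -> [45, -39, -5, -17, -3] -> [45, -3, -5, -17, -39]
  probe: [43, 37, 35, -38, 24, 16] -> [43, 37, 35, -38, 24, 16] -> [43, 37, 35, 24, 16, -38]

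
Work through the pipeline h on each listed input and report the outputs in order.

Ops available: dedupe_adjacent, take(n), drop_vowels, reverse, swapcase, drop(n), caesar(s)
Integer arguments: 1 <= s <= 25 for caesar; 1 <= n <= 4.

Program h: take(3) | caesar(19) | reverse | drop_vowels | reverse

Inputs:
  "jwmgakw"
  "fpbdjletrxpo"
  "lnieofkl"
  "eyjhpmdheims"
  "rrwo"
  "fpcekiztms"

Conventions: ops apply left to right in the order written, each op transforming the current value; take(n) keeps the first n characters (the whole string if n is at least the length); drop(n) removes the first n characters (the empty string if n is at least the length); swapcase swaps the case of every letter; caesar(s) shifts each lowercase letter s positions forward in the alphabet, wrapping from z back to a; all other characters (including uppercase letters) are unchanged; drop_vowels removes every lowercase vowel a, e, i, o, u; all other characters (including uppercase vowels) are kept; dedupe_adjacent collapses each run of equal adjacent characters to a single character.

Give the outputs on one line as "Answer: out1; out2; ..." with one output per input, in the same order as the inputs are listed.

"cpf"; "y"; "gb"; "xrc"; "kkp"; "yv"

Execution, op by op:
  "jwmgakw" -> "jwm" -> "cpf" -> "fpc" -> "fpc" -> "cpf"
  "fpbdjletrxpo" -> "fpb" -> "yiu" -> "uiy" -> "y" -> "y"
  "lnieofkl" -> "lni" -> "egb" -> "bge" -> "bg" -> "gb"
  "eyjhpmdheims" -> "eyj" -> "xrc" -> "crx" -> "crx" -> "xrc"
  "rrwo" -> "rrw" -> "kkp" -> "pkk" -> "pkk" -> "kkp"
  "fpcekiztms" -> "fpc" -> "yiv" -> "viy" -> "vy" -> "yv"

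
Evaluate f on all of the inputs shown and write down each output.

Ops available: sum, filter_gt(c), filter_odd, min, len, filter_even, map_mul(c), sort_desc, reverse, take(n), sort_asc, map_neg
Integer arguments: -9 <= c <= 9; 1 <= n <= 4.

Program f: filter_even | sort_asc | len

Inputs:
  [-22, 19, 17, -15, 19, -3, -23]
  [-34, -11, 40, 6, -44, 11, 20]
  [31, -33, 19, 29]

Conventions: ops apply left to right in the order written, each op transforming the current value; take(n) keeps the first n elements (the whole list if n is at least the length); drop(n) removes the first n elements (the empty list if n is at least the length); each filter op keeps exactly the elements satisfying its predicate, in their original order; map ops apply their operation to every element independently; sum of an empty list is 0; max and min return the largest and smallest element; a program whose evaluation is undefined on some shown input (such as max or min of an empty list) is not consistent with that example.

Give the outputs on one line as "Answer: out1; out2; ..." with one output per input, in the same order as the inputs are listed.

Execution, op by op:
  [-22, 19, 17, -15, 19, -3, -23] -> [-22] -> [-22] -> 1
  [-34, -11, 40, 6, -44, 11, 20] -> [-34, 40, 6, -44, 20] -> [-44, -34, 6, 20, 40] -> 5
  [31, -33, 19, 29] -> [] -> [] -> 0

1; 5; 0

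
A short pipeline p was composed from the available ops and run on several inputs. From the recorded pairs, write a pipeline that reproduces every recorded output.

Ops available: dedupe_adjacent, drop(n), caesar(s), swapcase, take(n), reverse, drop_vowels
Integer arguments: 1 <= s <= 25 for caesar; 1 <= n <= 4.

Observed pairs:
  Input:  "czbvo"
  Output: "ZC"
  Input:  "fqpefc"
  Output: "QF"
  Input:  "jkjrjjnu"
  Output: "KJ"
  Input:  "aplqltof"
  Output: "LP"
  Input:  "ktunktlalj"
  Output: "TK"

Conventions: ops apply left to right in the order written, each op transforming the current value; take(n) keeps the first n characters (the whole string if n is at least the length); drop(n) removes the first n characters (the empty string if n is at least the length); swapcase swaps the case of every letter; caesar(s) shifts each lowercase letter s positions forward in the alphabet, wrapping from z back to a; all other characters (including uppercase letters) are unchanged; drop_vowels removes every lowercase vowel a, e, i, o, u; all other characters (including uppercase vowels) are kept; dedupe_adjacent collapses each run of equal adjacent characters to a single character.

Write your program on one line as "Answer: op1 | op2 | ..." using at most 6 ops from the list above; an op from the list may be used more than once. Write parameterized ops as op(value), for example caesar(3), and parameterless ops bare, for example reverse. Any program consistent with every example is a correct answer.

drop_vowels | swapcase | take(3) | reverse | drop(1)

Check, running the answer program on each example:
  "czbvo" -> "czbv" -> "CZBV" -> "CZB" -> "BZC" -> "ZC"
  "fqpefc" -> "fqpfc" -> "FQPFC" -> "FQP" -> "PQF" -> "QF"
  "jkjrjjnu" -> "jkjrjjn" -> "JKJRJJN" -> "JKJ" -> "JKJ" -> "KJ"
  "aplqltof" -> "plqltf" -> "PLQLTF" -> "PLQ" -> "QLP" -> "LP"
  "ktunktlalj" -> "ktnktllj" -> "KTNKTLLJ" -> "KTN" -> "NTK" -> "TK"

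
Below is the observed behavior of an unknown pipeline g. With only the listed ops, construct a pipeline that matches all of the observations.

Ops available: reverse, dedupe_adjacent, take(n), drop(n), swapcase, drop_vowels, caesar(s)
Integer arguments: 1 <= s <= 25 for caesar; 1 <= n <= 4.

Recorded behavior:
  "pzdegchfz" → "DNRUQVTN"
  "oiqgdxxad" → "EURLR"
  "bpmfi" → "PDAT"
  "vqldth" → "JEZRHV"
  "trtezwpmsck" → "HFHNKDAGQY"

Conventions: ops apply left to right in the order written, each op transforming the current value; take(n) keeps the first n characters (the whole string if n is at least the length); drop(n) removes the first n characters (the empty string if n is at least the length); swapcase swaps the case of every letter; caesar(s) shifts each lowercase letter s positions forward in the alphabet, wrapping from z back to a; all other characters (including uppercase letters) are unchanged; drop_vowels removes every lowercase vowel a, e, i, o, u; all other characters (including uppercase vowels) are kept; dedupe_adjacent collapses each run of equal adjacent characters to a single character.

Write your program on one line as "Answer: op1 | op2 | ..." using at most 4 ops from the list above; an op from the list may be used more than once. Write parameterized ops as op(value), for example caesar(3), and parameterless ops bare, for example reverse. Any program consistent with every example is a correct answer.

drop_vowels | caesar(14) | dedupe_adjacent | swapcase

Check, running the answer program on each example:
  "pzdegchfz" -> "pzdgchfz" -> "dnruqvtn" -> "dnruqvtn" -> "DNRUQVTN"
  "oiqgdxxad" -> "qgdxxd" -> "eurllr" -> "eurlr" -> "EURLR"
  "bpmfi" -> "bpmf" -> "pdat" -> "pdat" -> "PDAT"
  "vqldth" -> "vqldth" -> "jezrhv" -> "jezrhv" -> "JEZRHV"
  "trtezwpmsck" -> "trtzwpmsck" -> "hfhnkdagqy" -> "hfhnkdagqy" -> "HFHNKDAGQY"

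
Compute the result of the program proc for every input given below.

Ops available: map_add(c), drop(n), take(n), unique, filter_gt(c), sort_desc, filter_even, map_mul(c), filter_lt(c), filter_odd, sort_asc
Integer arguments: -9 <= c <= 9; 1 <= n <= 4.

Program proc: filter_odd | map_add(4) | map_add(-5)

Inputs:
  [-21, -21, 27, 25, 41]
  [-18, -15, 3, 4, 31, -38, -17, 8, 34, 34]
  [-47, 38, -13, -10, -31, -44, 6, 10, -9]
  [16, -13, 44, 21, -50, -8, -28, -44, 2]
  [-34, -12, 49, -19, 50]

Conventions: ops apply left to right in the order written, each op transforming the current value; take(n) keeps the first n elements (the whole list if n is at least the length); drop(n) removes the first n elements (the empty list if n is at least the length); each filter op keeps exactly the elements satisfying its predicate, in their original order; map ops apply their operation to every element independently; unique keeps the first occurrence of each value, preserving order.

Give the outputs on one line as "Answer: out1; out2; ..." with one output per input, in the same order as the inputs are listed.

[-22, -22, 26, 24, 40]; [-16, 2, 30, -18]; [-48, -14, -32, -10]; [-14, 20]; [48, -20]

Execution, op by op:
  [-21, -21, 27, 25, 41] -> [-21, -21, 27, 25, 41] -> [-17, -17, 31, 29, 45] -> [-22, -22, 26, 24, 40]
  [-18, -15, 3, 4, 31, -38, -17, 8, 34, 34] -> [-15, 3, 31, -17] -> [-11, 7, 35, -13] -> [-16, 2, 30, -18]
  [-47, 38, -13, -10, -31, -44, 6, 10, -9] -> [-47, -13, -31, -9] -> [-43, -9, -27, -5] -> [-48, -14, -32, -10]
  [16, -13, 44, 21, -50, -8, -28, -44, 2] -> [-13, 21] -> [-9, 25] -> [-14, 20]
  [-34, -12, 49, -19, 50] -> [49, -19] -> [53, -15] -> [48, -20]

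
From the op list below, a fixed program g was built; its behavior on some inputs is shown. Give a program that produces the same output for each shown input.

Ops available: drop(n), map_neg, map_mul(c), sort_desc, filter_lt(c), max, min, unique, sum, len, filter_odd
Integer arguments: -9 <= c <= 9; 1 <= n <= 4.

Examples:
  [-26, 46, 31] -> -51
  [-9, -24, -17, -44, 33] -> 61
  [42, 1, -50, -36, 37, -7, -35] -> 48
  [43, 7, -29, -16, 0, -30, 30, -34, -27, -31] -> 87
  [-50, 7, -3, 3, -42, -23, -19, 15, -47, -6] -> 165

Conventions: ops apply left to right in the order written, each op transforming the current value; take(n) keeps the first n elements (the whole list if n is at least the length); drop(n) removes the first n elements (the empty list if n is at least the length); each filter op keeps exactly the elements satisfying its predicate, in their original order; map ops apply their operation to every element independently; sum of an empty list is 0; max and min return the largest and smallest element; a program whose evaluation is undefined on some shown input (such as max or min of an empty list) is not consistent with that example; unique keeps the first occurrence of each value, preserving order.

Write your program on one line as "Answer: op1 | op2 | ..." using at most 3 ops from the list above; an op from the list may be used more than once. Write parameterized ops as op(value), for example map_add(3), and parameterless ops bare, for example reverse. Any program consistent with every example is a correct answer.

map_neg | sum

Check, running the answer program on each example:
  [-26, 46, 31] -> [26, -46, -31] -> -51
  [-9, -24, -17, -44, 33] -> [9, 24, 17, 44, -33] -> 61
  [42, 1, -50, -36, 37, -7, -35] -> [-42, -1, 50, 36, -37, 7, 35] -> 48
  [43, 7, -29, -16, 0, -30, 30, -34, -27, -31] -> [-43, -7, 29, 16, 0, 30, -30, 34, 27, 31] -> 87
  [-50, 7, -3, 3, -42, -23, -19, 15, -47, -6] -> [50, -7, 3, -3, 42, 23, 19, -15, 47, 6] -> 165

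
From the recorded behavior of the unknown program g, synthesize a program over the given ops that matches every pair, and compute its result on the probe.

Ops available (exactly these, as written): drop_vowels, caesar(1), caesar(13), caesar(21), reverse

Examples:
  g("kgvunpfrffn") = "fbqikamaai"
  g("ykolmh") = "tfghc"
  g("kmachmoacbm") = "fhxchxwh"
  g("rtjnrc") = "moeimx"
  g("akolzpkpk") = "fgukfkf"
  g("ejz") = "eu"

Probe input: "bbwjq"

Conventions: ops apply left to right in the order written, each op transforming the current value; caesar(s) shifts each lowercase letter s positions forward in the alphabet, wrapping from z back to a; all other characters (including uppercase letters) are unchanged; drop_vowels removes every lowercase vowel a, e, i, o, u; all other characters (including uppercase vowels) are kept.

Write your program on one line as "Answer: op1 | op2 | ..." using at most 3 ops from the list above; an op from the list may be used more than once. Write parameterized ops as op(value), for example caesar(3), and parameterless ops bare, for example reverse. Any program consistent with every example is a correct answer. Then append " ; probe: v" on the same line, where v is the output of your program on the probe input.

drop_vowels | caesar(21) ; probe: "wwrel"

Check, running the answer program on each example:
  "kgvunpfrffn" -> "kgvnpfrffn" -> "fbqikamaai"
  "ykolmh" -> "yklmh" -> "tfghc"
  "kmachmoacbm" -> "kmchmcbm" -> "fhxchxwh"
  "rtjnrc" -> "rtjnrc" -> "moeimx"
  "akolzpkpk" -> "klzpkpk" -> "fgukfkf"
  "ejz" -> "jz" -> "eu"
  probe: "bbwjq" -> "bbwjq" -> "wwrel"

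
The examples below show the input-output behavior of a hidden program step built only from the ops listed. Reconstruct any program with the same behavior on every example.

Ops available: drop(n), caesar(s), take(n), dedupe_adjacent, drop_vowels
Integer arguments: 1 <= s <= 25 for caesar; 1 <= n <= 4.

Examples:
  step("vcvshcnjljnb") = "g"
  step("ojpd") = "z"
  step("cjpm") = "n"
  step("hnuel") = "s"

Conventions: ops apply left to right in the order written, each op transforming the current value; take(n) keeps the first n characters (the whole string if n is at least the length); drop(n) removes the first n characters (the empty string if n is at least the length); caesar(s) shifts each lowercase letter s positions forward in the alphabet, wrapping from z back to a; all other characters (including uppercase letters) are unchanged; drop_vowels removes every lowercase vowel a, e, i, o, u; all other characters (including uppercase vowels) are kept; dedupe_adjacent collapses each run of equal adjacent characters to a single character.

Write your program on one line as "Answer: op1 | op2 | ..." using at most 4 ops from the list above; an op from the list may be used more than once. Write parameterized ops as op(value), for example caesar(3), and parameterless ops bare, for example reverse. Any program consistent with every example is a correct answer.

take(1) | caesar(10) | caesar(1)

Check, running the answer program on each example:
  "vcvshcnjljnb" -> "v" -> "f" -> "g"
  "ojpd" -> "o" -> "y" -> "z"
  "cjpm" -> "c" -> "m" -> "n"
  "hnuel" -> "h" -> "r" -> "s"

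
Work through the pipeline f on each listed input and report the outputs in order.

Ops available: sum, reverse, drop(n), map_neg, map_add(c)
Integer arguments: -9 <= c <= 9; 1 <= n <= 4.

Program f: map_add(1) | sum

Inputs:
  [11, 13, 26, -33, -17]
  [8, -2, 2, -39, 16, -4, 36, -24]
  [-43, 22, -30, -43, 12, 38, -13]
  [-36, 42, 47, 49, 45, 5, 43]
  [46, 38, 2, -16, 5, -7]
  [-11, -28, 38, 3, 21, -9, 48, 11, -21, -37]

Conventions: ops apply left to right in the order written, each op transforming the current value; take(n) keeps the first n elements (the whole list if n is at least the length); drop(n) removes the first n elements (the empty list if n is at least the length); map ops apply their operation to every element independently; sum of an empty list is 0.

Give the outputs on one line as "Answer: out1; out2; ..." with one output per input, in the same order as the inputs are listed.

Execution, op by op:
  [11, 13, 26, -33, -17] -> [12, 14, 27, -32, -16] -> 5
  [8, -2, 2, -39, 16, -4, 36, -24] -> [9, -1, 3, -38, 17, -3, 37, -23] -> 1
  [-43, 22, -30, -43, 12, 38, -13] -> [-42, 23, -29, -42, 13, 39, -12] -> -50
  [-36, 42, 47, 49, 45, 5, 43] -> [-35, 43, 48, 50, 46, 6, 44] -> 202
  [46, 38, 2, -16, 5, -7] -> [47, 39, 3, -15, 6, -6] -> 74
  [-11, -28, 38, 3, 21, -9, 48, 11, -21, -37] -> [-10, -27, 39, 4, 22, -8, 49, 12, -20, -36] -> 25

5; 1; -50; 202; 74; 25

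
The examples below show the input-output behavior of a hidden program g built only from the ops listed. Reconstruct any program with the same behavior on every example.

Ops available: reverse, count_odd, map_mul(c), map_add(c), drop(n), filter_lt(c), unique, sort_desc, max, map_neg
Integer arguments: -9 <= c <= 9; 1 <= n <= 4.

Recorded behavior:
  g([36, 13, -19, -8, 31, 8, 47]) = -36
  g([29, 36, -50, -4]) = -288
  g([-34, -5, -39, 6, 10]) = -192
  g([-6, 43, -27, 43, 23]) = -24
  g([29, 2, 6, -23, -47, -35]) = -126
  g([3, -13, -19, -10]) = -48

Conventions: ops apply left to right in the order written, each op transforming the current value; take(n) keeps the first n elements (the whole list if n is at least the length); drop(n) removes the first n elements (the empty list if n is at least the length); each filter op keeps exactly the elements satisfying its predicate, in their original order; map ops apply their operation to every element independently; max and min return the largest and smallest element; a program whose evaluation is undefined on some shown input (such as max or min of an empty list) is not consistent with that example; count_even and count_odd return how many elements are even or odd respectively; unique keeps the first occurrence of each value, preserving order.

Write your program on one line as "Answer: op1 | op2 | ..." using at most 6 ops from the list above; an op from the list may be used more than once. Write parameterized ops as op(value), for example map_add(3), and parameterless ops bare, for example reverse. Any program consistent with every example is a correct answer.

filter_lt(-5) | sort_desc | map_add(2) | map_mul(6) | max

Check, running the answer program on each example:
  [36, 13, -19, -8, 31, 8, 47] -> [-19, -8] -> [-8, -19] -> [-6, -17] -> [-36, -102] -> -36
  [29, 36, -50, -4] -> [-50] -> [-50] -> [-48] -> [-288] -> -288
  [-34, -5, -39, 6, 10] -> [-34, -39] -> [-34, -39] -> [-32, -37] -> [-192, -222] -> -192
  [-6, 43, -27, 43, 23] -> [-6, -27] -> [-6, -27] -> [-4, -25] -> [-24, -150] -> -24
  [29, 2, 6, -23, -47, -35] -> [-23, -47, -35] -> [-23, -35, -47] -> [-21, -33, -45] -> [-126, -198, -270] -> -126
  [3, -13, -19, -10] -> [-13, -19, -10] -> [-10, -13, -19] -> [-8, -11, -17] -> [-48, -66, -102] -> -48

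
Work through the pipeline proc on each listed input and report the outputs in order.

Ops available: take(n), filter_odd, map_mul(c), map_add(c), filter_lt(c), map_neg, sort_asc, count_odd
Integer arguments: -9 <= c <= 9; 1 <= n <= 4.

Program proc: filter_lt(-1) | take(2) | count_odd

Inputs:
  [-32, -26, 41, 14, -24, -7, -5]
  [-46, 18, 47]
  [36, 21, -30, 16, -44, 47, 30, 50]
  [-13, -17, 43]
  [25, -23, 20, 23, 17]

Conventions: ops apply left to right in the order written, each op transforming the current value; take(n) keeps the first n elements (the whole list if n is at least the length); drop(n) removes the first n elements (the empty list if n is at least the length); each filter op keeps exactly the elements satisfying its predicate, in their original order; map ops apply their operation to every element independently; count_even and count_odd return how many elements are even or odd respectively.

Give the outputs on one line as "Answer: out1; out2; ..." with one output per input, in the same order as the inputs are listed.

0; 0; 0; 2; 1

Execution, op by op:
  [-32, -26, 41, 14, -24, -7, -5] -> [-32, -26, -24, -7, -5] -> [-32, -26] -> 0
  [-46, 18, 47] -> [-46] -> [-46] -> 0
  [36, 21, -30, 16, -44, 47, 30, 50] -> [-30, -44] -> [-30, -44] -> 0
  [-13, -17, 43] -> [-13, -17] -> [-13, -17] -> 2
  [25, -23, 20, 23, 17] -> [-23] -> [-23] -> 1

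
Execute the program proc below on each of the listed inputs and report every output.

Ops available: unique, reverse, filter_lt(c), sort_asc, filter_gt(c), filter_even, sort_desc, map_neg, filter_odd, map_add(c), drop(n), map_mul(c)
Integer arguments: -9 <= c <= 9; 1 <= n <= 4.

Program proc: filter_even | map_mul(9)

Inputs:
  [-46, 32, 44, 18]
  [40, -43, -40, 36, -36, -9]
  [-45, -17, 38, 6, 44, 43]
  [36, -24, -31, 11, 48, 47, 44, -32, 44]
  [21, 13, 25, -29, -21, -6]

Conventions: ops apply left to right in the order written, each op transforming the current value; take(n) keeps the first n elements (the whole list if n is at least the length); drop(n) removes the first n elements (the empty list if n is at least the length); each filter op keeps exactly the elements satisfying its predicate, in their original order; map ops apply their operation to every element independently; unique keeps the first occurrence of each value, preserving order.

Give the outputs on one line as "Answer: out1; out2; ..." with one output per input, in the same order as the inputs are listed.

Execution, op by op:
  [-46, 32, 44, 18] -> [-46, 32, 44, 18] -> [-414, 288, 396, 162]
  [40, -43, -40, 36, -36, -9] -> [40, -40, 36, -36] -> [360, -360, 324, -324]
  [-45, -17, 38, 6, 44, 43] -> [38, 6, 44] -> [342, 54, 396]
  [36, -24, -31, 11, 48, 47, 44, -32, 44] -> [36, -24, 48, 44, -32, 44] -> [324, -216, 432, 396, -288, 396]
  [21, 13, 25, -29, -21, -6] -> [-6] -> [-54]

[-414, 288, 396, 162]; [360, -360, 324, -324]; [342, 54, 396]; [324, -216, 432, 396, -288, 396]; [-54]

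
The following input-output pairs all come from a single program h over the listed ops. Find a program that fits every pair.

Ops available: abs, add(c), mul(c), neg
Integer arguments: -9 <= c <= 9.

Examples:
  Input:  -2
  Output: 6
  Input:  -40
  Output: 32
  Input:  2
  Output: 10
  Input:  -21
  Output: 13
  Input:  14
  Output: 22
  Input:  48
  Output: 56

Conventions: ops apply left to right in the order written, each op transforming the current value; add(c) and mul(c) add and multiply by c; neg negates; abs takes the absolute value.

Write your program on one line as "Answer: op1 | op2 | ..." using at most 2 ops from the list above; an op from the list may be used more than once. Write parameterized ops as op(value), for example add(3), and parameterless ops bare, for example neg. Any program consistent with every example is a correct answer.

add(8) | abs

Check, running the answer program on each example:
  -2 -> 6 -> 6
  -40 -> -32 -> 32
  2 -> 10 -> 10
  -21 -> -13 -> 13
  14 -> 22 -> 22
  48 -> 56 -> 56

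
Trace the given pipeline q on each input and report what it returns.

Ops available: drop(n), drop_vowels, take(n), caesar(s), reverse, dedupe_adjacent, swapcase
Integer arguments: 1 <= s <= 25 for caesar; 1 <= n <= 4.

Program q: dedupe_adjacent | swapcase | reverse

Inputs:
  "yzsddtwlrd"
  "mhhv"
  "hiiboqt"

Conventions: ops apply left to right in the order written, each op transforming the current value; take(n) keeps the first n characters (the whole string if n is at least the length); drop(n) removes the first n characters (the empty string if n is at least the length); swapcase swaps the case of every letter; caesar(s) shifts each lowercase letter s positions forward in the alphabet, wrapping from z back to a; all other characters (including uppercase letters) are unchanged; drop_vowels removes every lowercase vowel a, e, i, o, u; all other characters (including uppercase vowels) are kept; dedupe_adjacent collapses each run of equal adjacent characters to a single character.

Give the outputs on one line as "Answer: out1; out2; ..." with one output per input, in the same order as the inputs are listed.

Execution, op by op:
  "yzsddtwlrd" -> "yzsdtwlrd" -> "YZSDTWLRD" -> "DRLWTDSZY"
  "mhhv" -> "mhv" -> "MHV" -> "VHM"
  "hiiboqt" -> "hiboqt" -> "HIBOQT" -> "TQOBIH"

"DRLWTDSZY"; "VHM"; "TQOBIH"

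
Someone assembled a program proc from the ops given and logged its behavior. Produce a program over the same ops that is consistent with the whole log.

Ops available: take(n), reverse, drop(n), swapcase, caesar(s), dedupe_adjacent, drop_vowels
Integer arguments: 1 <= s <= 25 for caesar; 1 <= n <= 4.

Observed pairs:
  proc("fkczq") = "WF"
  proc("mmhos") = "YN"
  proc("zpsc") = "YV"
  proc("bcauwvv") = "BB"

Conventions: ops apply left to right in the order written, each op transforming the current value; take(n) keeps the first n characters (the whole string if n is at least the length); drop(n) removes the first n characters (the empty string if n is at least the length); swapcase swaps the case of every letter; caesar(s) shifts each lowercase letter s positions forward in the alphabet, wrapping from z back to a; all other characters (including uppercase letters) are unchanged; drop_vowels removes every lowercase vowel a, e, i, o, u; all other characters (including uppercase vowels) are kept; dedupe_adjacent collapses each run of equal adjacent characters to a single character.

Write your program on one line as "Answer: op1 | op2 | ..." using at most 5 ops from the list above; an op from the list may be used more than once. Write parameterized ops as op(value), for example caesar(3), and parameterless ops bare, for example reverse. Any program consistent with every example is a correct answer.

caesar(6) | reverse | drop_vowels | swapcase | take(2)

Check, running the answer program on each example:
  "fkczq" -> "lqifw" -> "wfiql" -> "wfql" -> "WFQL" -> "WF"
  "mmhos" -> "ssnuy" -> "yunss" -> "ynss" -> "YNSS" -> "YN"
  "zpsc" -> "fvyi" -> "iyvf" -> "yvf" -> "YVF" -> "YV"
  "bcauwvv" -> "higacbb" -> "bbcagih" -> "bbcgh" -> "BBCGH" -> "BB"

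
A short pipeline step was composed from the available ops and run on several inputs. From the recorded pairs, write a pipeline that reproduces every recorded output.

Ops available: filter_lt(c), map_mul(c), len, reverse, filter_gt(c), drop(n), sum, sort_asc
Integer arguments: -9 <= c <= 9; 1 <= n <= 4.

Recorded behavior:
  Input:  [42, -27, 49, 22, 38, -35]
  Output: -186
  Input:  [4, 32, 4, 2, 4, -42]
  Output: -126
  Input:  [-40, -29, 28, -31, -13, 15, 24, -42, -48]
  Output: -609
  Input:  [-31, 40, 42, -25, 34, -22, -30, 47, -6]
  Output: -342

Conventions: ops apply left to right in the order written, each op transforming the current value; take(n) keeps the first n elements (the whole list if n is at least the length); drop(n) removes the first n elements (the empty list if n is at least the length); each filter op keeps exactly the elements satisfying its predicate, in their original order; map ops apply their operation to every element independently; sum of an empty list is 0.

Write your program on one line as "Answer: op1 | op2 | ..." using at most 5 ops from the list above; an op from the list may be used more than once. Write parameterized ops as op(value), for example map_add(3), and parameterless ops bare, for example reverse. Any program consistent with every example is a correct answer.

reverse | filter_lt(-3) | map_mul(3) | sum

Check, running the answer program on each example:
  [42, -27, 49, 22, 38, -35] -> [-35, 38, 22, 49, -27, 42] -> [-35, -27] -> [-105, -81] -> -186
  [4, 32, 4, 2, 4, -42] -> [-42, 4, 2, 4, 32, 4] -> [-42] -> [-126] -> -126
  [-40, -29, 28, -31, -13, 15, 24, -42, -48] -> [-48, -42, 24, 15, -13, -31, 28, -29, -40] -> [-48, -42, -13, -31, -29, -40] -> [-144, -126, -39, -93, -87, -120] -> -609
  [-31, 40, 42, -25, 34, -22, -30, 47, -6] -> [-6, 47, -30, -22, 34, -25, 42, 40, -31] -> [-6, -30, -22, -25, -31] -> [-18, -90, -66, -75, -93] -> -342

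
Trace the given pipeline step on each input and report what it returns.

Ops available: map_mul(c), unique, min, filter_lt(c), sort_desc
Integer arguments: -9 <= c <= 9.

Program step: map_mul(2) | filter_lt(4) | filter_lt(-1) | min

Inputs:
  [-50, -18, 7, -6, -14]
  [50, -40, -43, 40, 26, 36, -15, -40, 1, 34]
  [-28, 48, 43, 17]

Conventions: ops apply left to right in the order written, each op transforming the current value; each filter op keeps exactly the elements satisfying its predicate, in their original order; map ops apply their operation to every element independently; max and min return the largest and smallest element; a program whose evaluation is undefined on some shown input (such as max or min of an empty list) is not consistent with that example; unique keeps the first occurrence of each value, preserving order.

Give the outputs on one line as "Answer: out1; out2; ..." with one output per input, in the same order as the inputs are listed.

Execution, op by op:
  [-50, -18, 7, -6, -14] -> [-100, -36, 14, -12, -28] -> [-100, -36, -12, -28] -> [-100, -36, -12, -28] -> -100
  [50, -40, -43, 40, 26, 36, -15, -40, 1, 34] -> [100, -80, -86, 80, 52, 72, -30, -80, 2, 68] -> [-80, -86, -30, -80, 2] -> [-80, -86, -30, -80] -> -86
  [-28, 48, 43, 17] -> [-56, 96, 86, 34] -> [-56] -> [-56] -> -56

-100; -86; -56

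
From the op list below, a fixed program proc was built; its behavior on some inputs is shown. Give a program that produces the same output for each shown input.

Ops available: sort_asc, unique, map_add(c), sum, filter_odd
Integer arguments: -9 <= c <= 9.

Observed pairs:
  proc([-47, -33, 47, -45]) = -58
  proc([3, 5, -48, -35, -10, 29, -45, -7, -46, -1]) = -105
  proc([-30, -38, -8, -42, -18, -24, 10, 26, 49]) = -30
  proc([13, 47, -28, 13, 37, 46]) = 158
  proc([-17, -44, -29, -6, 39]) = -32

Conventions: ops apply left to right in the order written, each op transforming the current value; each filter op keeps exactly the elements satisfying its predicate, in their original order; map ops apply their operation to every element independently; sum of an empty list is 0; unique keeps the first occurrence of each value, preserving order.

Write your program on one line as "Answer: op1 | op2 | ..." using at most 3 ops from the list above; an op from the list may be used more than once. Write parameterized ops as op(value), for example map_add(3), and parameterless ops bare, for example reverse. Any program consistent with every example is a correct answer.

map_add(5) | sum

Check, running the answer program on each example:
  [-47, -33, 47, -45] -> [-42, -28, 52, -40] -> -58
  [3, 5, -48, -35, -10, 29, -45, -7, -46, -1] -> [8, 10, -43, -30, -5, 34, -40, -2, -41, 4] -> -105
  [-30, -38, -8, -42, -18, -24, 10, 26, 49] -> [-25, -33, -3, -37, -13, -19, 15, 31, 54] -> -30
  [13, 47, -28, 13, 37, 46] -> [18, 52, -23, 18, 42, 51] -> 158
  [-17, -44, -29, -6, 39] -> [-12, -39, -24, -1, 44] -> -32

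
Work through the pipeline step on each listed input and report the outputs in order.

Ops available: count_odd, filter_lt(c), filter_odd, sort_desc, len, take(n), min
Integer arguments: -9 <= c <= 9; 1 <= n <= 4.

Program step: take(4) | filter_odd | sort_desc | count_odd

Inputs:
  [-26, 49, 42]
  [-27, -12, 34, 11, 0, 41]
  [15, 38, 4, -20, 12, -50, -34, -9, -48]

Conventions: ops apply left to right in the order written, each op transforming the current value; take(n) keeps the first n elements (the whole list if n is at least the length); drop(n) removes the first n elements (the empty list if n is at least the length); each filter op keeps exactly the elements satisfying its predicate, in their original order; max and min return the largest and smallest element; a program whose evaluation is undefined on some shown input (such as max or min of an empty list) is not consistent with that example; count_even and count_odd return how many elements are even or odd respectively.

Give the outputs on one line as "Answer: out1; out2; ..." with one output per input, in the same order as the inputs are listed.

1; 2; 1

Execution, op by op:
  [-26, 49, 42] -> [-26, 49, 42] -> [49] -> [49] -> 1
  [-27, -12, 34, 11, 0, 41] -> [-27, -12, 34, 11] -> [-27, 11] -> [11, -27] -> 2
  [15, 38, 4, -20, 12, -50, -34, -9, -48] -> [15, 38, 4, -20] -> [15] -> [15] -> 1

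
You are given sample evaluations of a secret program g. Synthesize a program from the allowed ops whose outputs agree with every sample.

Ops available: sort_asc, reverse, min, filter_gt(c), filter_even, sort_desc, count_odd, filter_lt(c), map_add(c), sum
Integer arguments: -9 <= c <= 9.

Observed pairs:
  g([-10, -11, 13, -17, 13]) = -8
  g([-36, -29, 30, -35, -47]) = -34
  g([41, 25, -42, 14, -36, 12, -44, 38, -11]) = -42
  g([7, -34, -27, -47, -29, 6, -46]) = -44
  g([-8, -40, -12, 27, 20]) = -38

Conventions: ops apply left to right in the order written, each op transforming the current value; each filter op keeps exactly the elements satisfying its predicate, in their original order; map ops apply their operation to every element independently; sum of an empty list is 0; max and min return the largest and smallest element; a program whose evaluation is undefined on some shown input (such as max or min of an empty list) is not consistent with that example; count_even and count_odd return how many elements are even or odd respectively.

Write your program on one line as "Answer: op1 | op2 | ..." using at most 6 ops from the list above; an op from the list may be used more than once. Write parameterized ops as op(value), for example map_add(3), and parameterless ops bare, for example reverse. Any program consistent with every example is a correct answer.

reverse | map_add(2) | filter_even | sort_asc | min

Check, running the answer program on each example:
  [-10, -11, 13, -17, 13] -> [13, -17, 13, -11, -10] -> [15, -15, 15, -9, -8] -> [-8] -> [-8] -> -8
  [-36, -29, 30, -35, -47] -> [-47, -35, 30, -29, -36] -> [-45, -33, 32, -27, -34] -> [32, -34] -> [-34, 32] -> -34
  [41, 25, -42, 14, -36, 12, -44, 38, -11] -> [-11, 38, -44, 12, -36, 14, -42, 25, 41] -> [-9, 40, -42, 14, -34, 16, -40, 27, 43] -> [40, -42, 14, -34, 16, -40] -> [-42, -40, -34, 14, 16, 40] -> -42
  [7, -34, -27, -47, -29, 6, -46] -> [-46, 6, -29, -47, -27, -34, 7] -> [-44, 8, -27, -45, -25, -32, 9] -> [-44, 8, -32] -> [-44, -32, 8] -> -44
  [-8, -40, -12, 27, 20] -> [20, 27, -12, -40, -8] -> [22, 29, -10, -38, -6] -> [22, -10, -38, -6] -> [-38, -10, -6, 22] -> -38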